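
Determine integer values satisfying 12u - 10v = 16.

Step 1: Check solvability.
gcd(12, 10) = 2
Since 2 divides 16, solutions exist.

Step 2: Apply extended Euclidean algorithm to find gcd.
We find integers such that 12*x0 + 10*y0 = 2

Step 3: Scale the particular solution.
Multiply by 16/2 = 8:
u = 8, v = 8

Step 4: Verify.
12*(8) - 10*(8) = 16 = 16 ✓

u = 8, v = 8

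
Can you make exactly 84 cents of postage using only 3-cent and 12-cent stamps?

We need non-negative x, y with 3x + 12y = 84.
gcd(3, 12) = 3 divides 84, so integer solutions exist.
Search for a non-negative one: x = 0 gives 12y = 84 - 0 = 84, so y = 7.
Check: 3·0 + 12·7 = 84 ✓

Yes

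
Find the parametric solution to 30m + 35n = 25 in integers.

Step 1: Compute gcd(30, 35) = 5.
Since 5 divides 25, solutions exist.

Step 2: Find a particular solution using extended Euclidean algorithm.
We get m₀ = -5, n₀ = 5.
Check: 30*-5 + 35*5 = 25 = 25 ✓

Step 3: Write the general solution.
m = -5 + (35/5)t = -5 + 7t
n = 5 - (30/5)t = 5 - 6t
for any integer t.

m = -5 + 7t, n = 5 - 6t for integer t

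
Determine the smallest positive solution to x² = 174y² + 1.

We seek the smallest positive integers (x, y) with x² - 174y² = 1, i.e., x² = 174y² + 1.
Try successive y values:
y = 1: x² = 174·1² + 1 = 175, not a perfect square
y = 2: x² = 174·2² + 1 = 697, not a perfect square
y = 3: x² = 174·3² + 1 = 1567, not a perfect square
... continuing the search (or via continued fractions) ...
y = 110: x² = 174·110² + 1 = 2105401, x = 1451 ✓

Verify: 1451² - 174·110² = 2105401 - 2105400 = 1 ✓

x = 1451, y = 110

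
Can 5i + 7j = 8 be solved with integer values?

Step 1: Compute gcd(5, 7).
gcd(5, 7) = 1

Step 2: Check divisibility.
Does 1 divide 8? 8 = 1 x 8, so yes.

By the theorem on linear Diophantine equations, 5i + 7j = 8 has integer solutions if and only if gcd(5, 7) divides 8. Since 1 | 8, solutions exist.

Yes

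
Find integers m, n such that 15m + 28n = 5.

Step 1: Check solvability.
gcd(15, 28) = 1
Since 1 divides 5, solutions exist.

Step 2: Apply extended Euclidean algorithm to find gcd.
We find integers such that 15*x0 + 28*y0 = 1

Step 3: Scale the particular solution.
Multiply by 5/1 = 5:
m = -65, n = 35

Step 4: Verify.
15*(-65) + 28*(35) = 5 = 5 ✓

m = -65, n = 35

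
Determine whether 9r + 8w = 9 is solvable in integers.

Step 1: Compute gcd(9, 8).
gcd(9, 8) = 1

Step 2: Check divisibility.
Does 1 divide 9? 9 = 1 x 9, so yes.

By the theorem on linear Diophantine equations, 9r + 8w = 9 has integer solutions if and only if gcd(9, 8) divides 9. Since 1 | 9, solutions exist.

Yes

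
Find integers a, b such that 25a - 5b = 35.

Step 1: Check solvability.
gcd(25, 5) = 5
Since 5 divides 35, solutions exist.

Step 2: Apply extended Euclidean algorithm to find gcd.
We find integers such that 25*x0 + 5*y0 = 5

Step 3: Scale the particular solution.
Multiply by 35/5 = 7:
a = 0, b = -7

Step 4: Verify.
25*(0) - 5*(-7) = 35 = 35 ✓

a = 0, b = -7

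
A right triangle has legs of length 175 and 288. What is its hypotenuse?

c² = a² + b² = 175² + 288² = 30625 + 82944 = 113569
c = 337

337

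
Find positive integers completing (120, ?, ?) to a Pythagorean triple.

We need the other leg and hypotenuse such that 120² + x² = c².
Take x = 896, c = 904: 120² + 896² = 14400 + 802816 = 817216 = 904² ✓
Triple: (120, 896, 904)

(120, 896, 904)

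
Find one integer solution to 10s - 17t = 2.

Step 1: Check solvability.
gcd(10, 17) = 1
Since 1 divides 2, solutions exist.

Step 2: Apply extended Euclidean algorithm to find gcd.
We find integers such that 10*x0 + 17*y0 = 1

Step 3: Scale the particular solution.
Multiply by 2/1 = 2:
s = -10, t = -6

Step 4: Verify.
10*(-10) - 17*(-6) = 2 = 2 ✓

s = -10, t = -6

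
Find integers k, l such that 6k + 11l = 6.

Step 1: Check solvability.
gcd(6, 11) = 1
Since 1 divides 6, solutions exist.

Step 2: Apply extended Euclidean algorithm to find gcd.
We find integers such that 6*x0 + 11*y0 = 1

Step 3: Scale the particular solution.
Multiply by 6/1 = 6:
k = 12, l = -6

Step 4: Verify.
6*(12) + 11*(-6) = 6 = 6 ✓

k = 12, l = -6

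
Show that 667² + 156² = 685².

Compute a² + b² = 667² + 156² = 444889 + 24336 = 469225
Compute c² = 685² = 469225
Since 469225 = 469225, confirmed.

Yes, it is a Pythagorean triple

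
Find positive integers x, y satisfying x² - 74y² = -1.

We need x² = 74y² - 1. Try successive y:
y = 1: x² = 74·1² - 1 = 73, not a perfect square
y = 2: x² = 74·2² - 1 = 295, not a perfect square
y = 3: x² = 74·3² - 1 = 665, not a perfect square
...
y = 5: x² = 74·5² - 1 = 1849 = 43² ✓
Check: 43² - 74·5² = 1849 - 1850 = -1 ✓

x = 43, y = 5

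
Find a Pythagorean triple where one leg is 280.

We need the other leg and hypotenuse such that 280² + x² = c².
Take x = 351, c = 449: 280² + 351² = 78400 + 123201 = 201601 = 449² ✓
Triple: (351, 280, 449)

(351, 280, 449)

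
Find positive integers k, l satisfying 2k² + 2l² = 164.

Try small values of k and check whether (164 - 2k²)/2 is a perfect square.
k = 9: 2·9² = 162, so 2l² = 164 - 162 = 2, giving l² = 1, l = 1.
Check: 2·9² + 2·1² = 162 + 2 = 164 ✓

k = 9, l = 1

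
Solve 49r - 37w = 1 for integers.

Step 1: Check solvability.
gcd(49, 37) = 1
Since 1 divides 1, solutions exist.

Step 2: Apply extended Euclidean algorithm to find gcd.
We find integers such that 49*x0 + 37*y0 = 1

Step 3: Scale the particular solution.
Multiply by 1/1 = 1:
r = -3, w = -4

Step 4: Verify.
49*(-3) - 37*(-4) = 1 = 1 ✓

r = -3, w = -4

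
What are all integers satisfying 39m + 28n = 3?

Step 1: Compute gcd(39, 28) = 1.
Since 1 divides 3, solutions exist.

Step 2: Find a particular solution using extended Euclidean algorithm.
We get m₀ = -15, n₀ = 21.
Check: 39*-15 + 28*21 = 3 = 3 ✓

Step 3: Write the general solution.
m = -15 + (28/1)t = -15 + 28t
n = 21 - (39/1)t = 21 - 39t
for any integer t.

m = -15 + 28t, n = 21 - 39t for integer t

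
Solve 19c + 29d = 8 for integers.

Step 1: Check solvability.
gcd(19, 29) = 1
Since 1 divides 8, solutions exist.

Step 2: Apply extended Euclidean algorithm to find gcd.
We find integers such that 19*x0 + 29*y0 = 1

Step 3: Scale the particular solution.
Multiply by 8/1 = 8:
c = -24, d = 16

Step 4: Verify.
19*(-24) + 29*(16) = 8 = 8 ✓

c = -24, d = 16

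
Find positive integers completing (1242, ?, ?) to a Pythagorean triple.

We need the other leg and hypotenuse such that 1242² + x² = c².
Take x = 1344, c = 1830: 1242² + 1344² = 1542564 + 1806336 = 3348900 = 1830² ✓
Triple: (1242, 1344, 1830)

(1242, 1344, 1830)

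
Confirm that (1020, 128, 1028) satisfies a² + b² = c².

Compute a² + b² = 1020² + 128² = 1040400 + 16384 = 1056784
Compute c² = 1028² = 1056784
Since 1056784 = 1056784, confirmed.

Yes, it is a Pythagorean triple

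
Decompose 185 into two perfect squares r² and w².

We need to find integers r, w > 0 such that r² + w² = 185.
Trying r = 4: w² = 185 - 4² = 185 - 16 = 169
w = 13
Check: 4² + 13² = 16 + 169 = 185 ✓

185 = 4² + 13²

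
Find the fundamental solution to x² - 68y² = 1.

We seek the smallest positive integers (x, y) with x² - 68y² = 1, i.e., x² = 68y² + 1.
Try successive y values:
y = 1: x² = 68·1² + 1 = 69, not a perfect square
y = 2: x² = 68·2² + 1 = 273, not a perfect square
y = 3: x² = 68·3² + 1 = 613, not a perfect square
... continuing the search (or via continued fractions) ...
y = 4: x² = 68·4² + 1 = 1089, x = 33 ✓

Verify: 33² - 68·4² = 1089 - 1088 = 1 ✓

x = 33, y = 4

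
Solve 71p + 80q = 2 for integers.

Step 1: Check solvability.
gcd(71, 80) = 1
Since 1 divides 2, solutions exist.

Step 2: Apply extended Euclidean algorithm to find gcd.
We find integers such that 71*x0 + 80*y0 = 1

Step 3: Scale the particular solution.
Multiply by 2/1 = 2:
p = -18, q = 16

Step 4: Verify.
71*(-18) + 80*(16) = 2 = 2 ✓

p = -18, q = 16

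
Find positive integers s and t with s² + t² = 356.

We need to find integers s, t > 0 such that s² + t² = 356.
Trying s = 10: t² = 356 - 10² = 356 - 100 = 256
t = 16
Check: 10² + 16² = 100 + 256 = 356 ✓

356 = 10² + 16²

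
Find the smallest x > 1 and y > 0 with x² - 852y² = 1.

We seek the smallest positive integers (x, y) with x² - 852y² = 1, i.e., x² = 852y² + 1.
Try successive y values:
y = 1: x² = 852·1² + 1 = 853, not a perfect square
y = 2: x² = 852·2² + 1 = 3409, not a perfect square
y = 3: x² = 852·3² + 1 = 7669, not a perfect square
... continuing the search (or via continued fractions) ...
y = 6660: x² = 852·6660² + 1 = 37790971201, x = 194399 ✓

Verify: 194399² - 852·6660² = 37790971201 - 37790971200 = 1 ✓

x = 194399, y = 6660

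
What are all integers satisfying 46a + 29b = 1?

Step 1: Compute gcd(46, 29) = 1.
Since 1 divides 1, solutions exist.

Step 2: Find a particular solution using extended Euclidean algorithm.
We get a₀ = 12, b₀ = -19.
Check: 46*12 + 29*-19 = 1 = 1 ✓

Step 3: Write the general solution.
a = 12 + (29/1)t = 12 + 29t
b = -19 - (46/1)t = -19 - 46t
for any integer t.

a = 12 + 29t, b = -19 - 46t for integer t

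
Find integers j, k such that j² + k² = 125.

We need to find integers j, k > 0 such that j² + k² = 125.
Trying j = 2: k² = 125 - 2² = 125 - 4 = 121
k = 11
Check: 2² + 11² = 4 + 121 = 125 ✓

125 = 2² + 11²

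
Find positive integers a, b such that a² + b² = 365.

Search for a with 365 - a² a perfect square.
a = 2: 365 - 2² = 365 - 4 = 361 = 19² ✓
So a = 2, b = 19.

a = 2, b = 19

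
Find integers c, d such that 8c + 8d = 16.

Step 1: Check solvability.
gcd(8, 8) = 8
Since 8 divides 16, solutions exist.

Step 2: Apply extended Euclidean algorithm to find gcd.
We find integers such that 8*x0 + 8*y0 = 8

Step 3: Scale the particular solution.
Multiply by 16/8 = 2:
c = 0, d = 2

Step 4: Verify.
8*(0) + 8*(2) = 16 = 16 ✓

c = 0, d = 2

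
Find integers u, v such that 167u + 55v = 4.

Step 1: Check solvability.
gcd(167, 55) = 1
Since 1 divides 4, solutions exist.

Step 2: Apply extended Euclidean algorithm to find gcd.
We find integers such that 167*x0 + 55*y0 = 1

Step 3: Scale the particular solution.
Multiply by 4/1 = 4:
u = -108, v = 328

Step 4: Verify.
167*(-108) + 55*(328) = 4 = 4 ✓

u = -108, v = 328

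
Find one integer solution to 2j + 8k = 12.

Step 1: Check solvability.
gcd(2, 8) = 2
Since 2 divides 12, solutions exist.

Step 2: Apply extended Euclidean algorithm to find gcd.
We find integers such that 2*x0 + 8*y0 = 2

Step 3: Scale the particular solution.
Multiply by 12/2 = 6:
j = 6, k = 0

Step 4: Verify.
2*(6) + 8*(0) = 12 = 12 ✓

j = 6, k = 0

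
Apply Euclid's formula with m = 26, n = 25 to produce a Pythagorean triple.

a = m² - n² = 26² - 25² = 676 - 625 = 51
b = 2mn = 2·26·25 = 1300
c = m² + n² = 676 + 625 = 1301
Verify: 51² + 1300² = 2601 + 1690000 = 1692601 = 1301² ✓

(51, 1300, 1301)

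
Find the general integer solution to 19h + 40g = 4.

Step 1: Compute gcd(19, 40) = 1.
Since 1 divides 4, solutions exist.

Step 2: Find a particular solution using extended Euclidean algorithm.
We get h₀ = 76, g₀ = -36.
Check: 19*76 + 40*-36 = 4 = 4 ✓

Step 3: Write the general solution.
h = 76 + (40/1)t = 76 + 40t
g = -36 - (19/1)t = -36 - 19t
for any integer t.

h = 76 + 40t, g = -36 - 19t for integer t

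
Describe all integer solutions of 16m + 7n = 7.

Step 1: Compute gcd(16, 7) = 1.
Since 1 divides 7, solutions exist.

Step 2: Find a particular solution using extended Euclidean algorithm.
We get m₀ = -21, n₀ = 49.
Check: 16*-21 + 7*49 = 7 = 7 ✓

Step 3: Write the general solution.
m = -21 + (7/1)t = -21 + 7t
n = 49 - (16/1)t = 49 - 16t
for any integer t.

m = -21 + 7t, n = 49 - 16t for integer t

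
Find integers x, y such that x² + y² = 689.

We need to find integers x, y > 0 such that x² + y² = 689.
Trying x = 8: y² = 689 - 8² = 689 - 64 = 625
y = 25
Check: 8² + 25² = 64 + 625 = 689 ✓

689 = 8² + 25²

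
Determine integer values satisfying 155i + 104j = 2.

Step 1: Check solvability.
gcd(155, 104) = 1
Since 1 divides 2, solutions exist.

Step 2: Apply extended Euclidean algorithm to find gcd.
We find integers such that 155*x0 + 104*y0 = 1

Step 3: Scale the particular solution.
Multiply by 2/1 = 2:
i = 102, j = -152

Step 4: Verify.
155*(102) + 104*(-152) = 2 = 2 ✓

i = 102, j = -152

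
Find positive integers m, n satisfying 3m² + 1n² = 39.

Try small values of m and check whether (39 - 3m²)/1 is a perfect square.
m = 1: 3·1² = 3, so 1n² = 39 - 3 = 36, giving n² = 36, n = 6.
Check: 3·1² + 1·6² = 3 + 36 = 39 ✓

m = 1, n = 6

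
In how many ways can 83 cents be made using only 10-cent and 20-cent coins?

We need non-negative integers (x, y) with 10x + 20y = 83.
For each x from 0 to 8, check if (83 - 10x) is a non-negative multiple of 20.
Solutions (x, y): none
Count: 0

0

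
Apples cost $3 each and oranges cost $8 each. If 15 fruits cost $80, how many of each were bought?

Let a = apples, o = oranges.
a + o = 15
3a + 8o = 80
Substitute o = 15 - a:
3a + 8(15 - a) = 80
(3 - 8)a = 80 - 120
-5a = -40
a = 8, o = 15 - 8 = 7

Apples: 8, Oranges: 7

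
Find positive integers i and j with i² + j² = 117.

We need to find integers i, j > 0 such that i² + j² = 117.
Trying i = 6: j² = 117 - 6² = 117 - 36 = 81
j = 9
Check: 6² + 9² = 36 + 81 = 117 ✓

117 = 6² + 9²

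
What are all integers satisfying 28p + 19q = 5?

Step 1: Compute gcd(28, 19) = 1.
Since 1 divides 5, solutions exist.

Step 2: Find a particular solution using extended Euclidean algorithm.
We get p₀ = -10, q₀ = 15.
Check: 28*-10 + 19*15 = 5 = 5 ✓

Step 3: Write the general solution.
p = -10 + (19/1)t = -10 + 19t
q = 15 - (28/1)t = 15 - 28t
for any integer t.

p = -10 + 19t, q = 15 - 28t for integer t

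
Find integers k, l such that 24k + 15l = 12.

Step 1: Check solvability.
gcd(24, 15) = 3
Since 3 divides 12, solutions exist.

Step 2: Apply extended Euclidean algorithm to find gcd.
We find integers such that 24*x0 + 15*y0 = 3

Step 3: Scale the particular solution.
Multiply by 12/3 = 4:
k = 8, l = -12

Step 4: Verify.
24*(8) + 15*(-12) = 12 = 12 ✓

k = 8, l = -12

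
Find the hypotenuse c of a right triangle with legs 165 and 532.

c² = a² + b² = 165² + 532² = 27225 + 283024 = 310249
c = 557

557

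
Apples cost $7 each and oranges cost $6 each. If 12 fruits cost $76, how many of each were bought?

Let a = apples, o = oranges.
a + o = 12
7a + 6o = 76
Substitute o = 12 - a:
7a + 6(12 - a) = 76
(7 - 6)a = 76 - 72
1a = 4
a = 4, o = 12 - 4 = 8

Apples: 4, Oranges: 8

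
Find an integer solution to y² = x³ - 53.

Try small integer x values and check whether x³ - 53 is a perfect square.
x = 29: x³ - 53 = 29³ - 53 = 24389 - 53 = 24336
Is 24336 a perfect square? 156² = 24336 ✓
So (x, y) = (29, 156) is a solution.

x = 29, y = 156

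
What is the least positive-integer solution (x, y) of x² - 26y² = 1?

We seek the smallest positive integers (x, y) with x² - 26y² = 1, i.e., x² = 26y² + 1.
Try successive y values:
y = 1: x² = 26·1² + 1 = 27, not a perfect square
y = 2: x² = 26·2² + 1 = 105, not a perfect square
y = 3: x² = 26·3² + 1 = 235, not a perfect square
... continuing the search (or via continued fractions) ...
y = 10: x² = 26·10² + 1 = 2601, x = 51 ✓

Verify: 51² - 26·10² = 2601 - 2600 = 1 ✓

x = 51, y = 10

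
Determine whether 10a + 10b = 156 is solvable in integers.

Step 1: Compute gcd(10, 10).
gcd(10, 10) = 10

Step 2: Check divisibility.
Does 10 divide 156? 156 = 10 x 15 + 6, so no.

By the theorem on linear Diophantine equations, 10a + 10b = 156 has integer solutions if and only if gcd(10, 10) divides 156. Since 10 does not divide 156, no solutions exist.

No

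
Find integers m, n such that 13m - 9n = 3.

Step 1: Check solvability.
gcd(13, 9) = 1
Since 1 divides 3, solutions exist.

Step 2: Apply extended Euclidean algorithm to find gcd.
We find integers such that 13*x0 + 9*y0 = 1

Step 3: Scale the particular solution.
Multiply by 3/1 = 3:
m = -6, n = -9

Step 4: Verify.
13*(-6) - 9*(-9) = 3 = 3 ✓

m = -6, n = -9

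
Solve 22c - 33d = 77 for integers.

Step 1: Check solvability.
gcd(22, 33) = 11
Since 11 divides 77, solutions exist.

Step 2: Apply extended Euclidean algorithm to find gcd.
We find integers such that 22*x0 + 33*y0 = 11

Step 3: Scale the particular solution.
Multiply by 77/11 = 7:
c = -7, d = -7

Step 4: Verify.
22*(-7) - 33*(-7) = 77 = 77 ✓

c = -7, d = -7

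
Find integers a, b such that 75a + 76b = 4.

Step 1: Check solvability.
gcd(75, 76) = 1
Since 1 divides 4, solutions exist.

Step 2: Apply extended Euclidean algorithm to find gcd.
We find integers such that 75*x0 + 76*y0 = 1

Step 3: Scale the particular solution.
Multiply by 4/1 = 4:
a = -4, b = 4

Step 4: Verify.
75*(-4) + 76*(4) = 4 = 4 ✓

a = -4, b = 4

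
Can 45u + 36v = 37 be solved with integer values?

Step 1: Compute gcd(45, 36).
gcd(45, 36) = 9

Step 2: Check divisibility.
Does 9 divide 37? 37 = 9 x 4 + 1, so no.

By the theorem on linear Diophantine equations, 45u + 36v = 37 has integer solutions if and only if gcd(45, 36) divides 37. Since 9 does not divide 37, no solutions exist.

No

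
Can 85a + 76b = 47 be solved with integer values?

Step 1: Compute gcd(85, 76).
gcd(85, 76) = 1

Step 2: Check divisibility.
Does 1 divide 47? 47 = 1 x 47, so yes.

By the theorem on linear Diophantine equations, 85a + 76b = 47 has integer solutions if and only if gcd(85, 76) divides 47. Since 1 | 47, solutions exist.

Yes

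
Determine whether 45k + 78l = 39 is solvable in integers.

Step 1: Compute gcd(45, 78).
gcd(45, 78) = 3

Step 2: Check divisibility.
Does 3 divide 39? 39 = 3 x 13, so yes.

By the theorem on linear Diophantine equations, 45k + 78l = 39 has integer solutions if and only if gcd(45, 78) divides 39. Since 3 | 39, solutions exist.

Yes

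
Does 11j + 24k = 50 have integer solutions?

Step 1: Compute gcd(11, 24).
gcd(11, 24) = 1

Step 2: Check divisibility.
Does 1 divide 50? 50 = 1 x 50, so yes.

By the theorem on linear Diophantine equations, 11j + 24k = 50 has integer solutions if and only if gcd(11, 24) divides 50. Since 1 | 50, solutions exist.

Yes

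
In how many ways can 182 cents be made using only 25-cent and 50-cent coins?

We need non-negative integers (x, y) with 25x + 50y = 182.
For each x from 0 to 7, check if (182 - 25x) is a non-negative multiple of 50.
Solutions (x, y): none
Count: 0

0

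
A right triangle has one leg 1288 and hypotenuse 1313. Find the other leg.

a² = c² - b² = 1723969 - 1658944 = 65025
a = 255

255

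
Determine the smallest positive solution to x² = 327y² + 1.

We seek the smallest positive integers (x, y) with x² - 327y² = 1, i.e., x² = 327y² + 1.
Try successive y values:
y = 1: x² = 327·1² + 1 = 328, not a perfect square
y = 2: x² = 327·2² + 1 = 1309, not a perfect square
y = 3: x² = 327·3² + 1 = 2944, not a perfect square
... continuing the search (or via continued fractions) ...
y = 12: x² = 327·12² + 1 = 47089, x = 217 ✓

Verify: 217² - 327·12² = 47089 - 47088 = 1 ✓

x = 217, y = 12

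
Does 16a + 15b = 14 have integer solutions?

Step 1: Compute gcd(16, 15).
gcd(16, 15) = 1

Step 2: Check divisibility.
Does 1 divide 14? 14 = 1 x 14, so yes.

By the theorem on linear Diophantine equations, 16a + 15b = 14 has integer solutions if and only if gcd(16, 15) divides 14. Since 1 | 14, solutions exist.

Yes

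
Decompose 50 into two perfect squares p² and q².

We need to find integers p, q > 0 such that p² + q² = 50.
Trying p = 1: q² = 50 - 1² = 50 - 1 = 49
q = 7
Check: 1² + 7² = 1 + 49 = 50 ✓

50 = 1² + 7²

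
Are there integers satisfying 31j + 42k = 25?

Step 1: Compute gcd(31, 42).
gcd(31, 42) = 1

Step 2: Check divisibility.
Does 1 divide 25? 25 = 1 x 25, so yes.

By the theorem on linear Diophantine equations, 31j + 42k = 25 has integer solutions if and only if gcd(31, 42) divides 25. Since 1 | 25, solutions exist.

Yes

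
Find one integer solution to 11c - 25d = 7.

Step 1: Check solvability.
gcd(11, 25) = 1
Since 1 divides 7, solutions exist.

Step 2: Apply extended Euclidean algorithm to find gcd.
We find integers such that 11*x0 + 25*y0 = 1

Step 3: Scale the particular solution.
Multiply by 7/1 = 7:
c = -63, d = -28

Step 4: Verify.
11*(-63) - 25*(-28) = 7 = 7 ✓

c = -63, d = -28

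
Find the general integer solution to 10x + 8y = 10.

Step 1: Compute gcd(10, 8) = 2.
Since 2 divides 10, solutions exist.

Step 2: Find a particular solution using extended Euclidean algorithm.
We get x₀ = 5, y₀ = -5.
Check: 10*5 + 8*-5 = 10 = 10 ✓

Step 3: Write the general solution.
x = 5 + (8/2)t = 5 + 4t
y = -5 - (10/2)t = -5 - 5t
for any integer t.

x = 5 + 4t, y = -5 - 5t for integer t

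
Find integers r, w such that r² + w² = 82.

We need to find integers r, w > 0 such that r² + w² = 82.
Trying r = 1: w² = 82 - 1² = 82 - 1 = 81
w = 9
Check: 1² + 9² = 1 + 81 = 82 ✓

82 = 1² + 9²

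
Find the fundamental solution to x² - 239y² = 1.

We seek the smallest positive integers (x, y) with x² - 239y² = 1, i.e., x² = 239y² + 1.
Try successive y values:
y = 1: x² = 239·1² + 1 = 240, not a perfect square
y = 2: x² = 239·2² + 1 = 957, not a perfect square
y = 3: x² = 239·3² + 1 = 2152, not a perfect square
... continuing the search (or via continued fractions) ...
y = 400729: x² = 239·400729² + 1 = 38379511814400, x = 6195120 ✓

Verify: 6195120² - 239·400729² = 38379511814400 - 38379511814399 = 1 ✓

x = 6195120, y = 400729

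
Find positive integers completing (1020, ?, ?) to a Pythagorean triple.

We need the other leg and hypotenuse such that 1020² + x² = c².
Take x = 611, c = 1189: 1020² + 611² = 1040400 + 373321 = 1413721 = 1189² ✓
Triple: (611, 1020, 1189)

(611, 1020, 1189)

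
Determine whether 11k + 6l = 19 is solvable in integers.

Step 1: Compute gcd(11, 6).
gcd(11, 6) = 1

Step 2: Check divisibility.
Does 1 divide 19? 19 = 1 x 19, so yes.

By the theorem on linear Diophantine equations, 11k + 6l = 19 has integer solutions if and only if gcd(11, 6) divides 19. Since 1 | 19, solutions exist.

Yes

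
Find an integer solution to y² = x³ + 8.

Try small integer x values and check whether x³ + 8 is a perfect square.
x = -2: x³ + 8 = -2³ + 8 = -8 + 8 = 0
Is 0 a perfect square? 0² = 0 ✓
So (x, y) = (-2, 0) is a solution.

x = -2, y = 0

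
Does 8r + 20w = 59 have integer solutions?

Step 1: Compute gcd(8, 20).
gcd(8, 20) = 4

Step 2: Check divisibility.
Does 4 divide 59? 59 = 4 x 14 + 3, so no.

By the theorem on linear Diophantine equations, 8r + 20w = 59 has integer solutions if and only if gcd(8, 20) divides 59. Since 4 does not divide 59, no solutions exist.

No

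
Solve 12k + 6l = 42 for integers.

Step 1: Check solvability.
gcd(12, 6) = 6
Since 6 divides 42, solutions exist.

Step 2: Apply extended Euclidean algorithm to find gcd.
We find integers such that 12*x0 + 6*y0 = 6

Step 3: Scale the particular solution.
Multiply by 42/6 = 7:
k = 0, l = 7

Step 4: Verify.
12*(0) + 6*(7) = 42 = 42 ✓

k = 0, l = 7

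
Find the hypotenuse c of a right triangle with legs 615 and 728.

c² = a² + b² = 615² + 728² = 378225 + 529984 = 908209
c = sqrt(908209) = 953

953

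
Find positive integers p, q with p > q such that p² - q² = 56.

Factor: p² - q² = (p+q)(p-q) = 56.
We need two factors of 56 with the same parity.
Use p+q = 28 and p-q = 2 (product 28·2 = 56).
Adding: 2p = 30, so p = 15.
Subtracting: 2q = 26, so q = 13.
Check: 15² - 13² = 225 - 169 = 56 ✓

p = 15, q = 13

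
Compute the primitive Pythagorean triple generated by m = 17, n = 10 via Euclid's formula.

a = m² - n² = 289 - 100 = 189
b = 2mn = 2·17·10 = 340
c = m² + n² = 289 + 100 = 389
Verify: 189² + 340² = 35721 + 115600 = 151321 = 389² ✓

(189, 340, 389)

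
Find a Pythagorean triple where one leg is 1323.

We need the other leg and hypotenuse such that 1323² + x² = c².
Take x = 2380, c = 2723: 1323² + 2380² = 1750329 + 5664400 = 7414729 = 2723² ✓
Triple: (1323, 2380, 2723)

(1323, 2380, 2723)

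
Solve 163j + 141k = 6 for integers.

Step 1: Check solvability.
gcd(163, 141) = 1
Since 1 divides 6, solutions exist.

Step 2: Apply extended Euclidean algorithm to find gcd.
We find integers such that 163*x0 + 141*y0 = 1

Step 3: Scale the particular solution.
Multiply by 6/1 = 6:
j = -192, k = 222

Step 4: Verify.
163*(-192) + 141*(222) = 6 = 6 ✓

j = -192, k = 222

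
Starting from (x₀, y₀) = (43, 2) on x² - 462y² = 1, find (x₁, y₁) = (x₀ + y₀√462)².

Solutions to x² - Dy² = 1 are generated by powers of (x₀ + y₀√D).
The next solution satisfies x₁ + y₁√462 = (x₀ + y₀√462)², giving:
x₁ = x₀² + 462y₀² = 43² + 462·2² = 1849 + 1848 = 3697
y₁ = 2x₀y₀ = 2·43·2 = 172

Verify: 3697² - 462·172² = 13667809 - 13667808 = 1 ✓

x = 3697, y = 172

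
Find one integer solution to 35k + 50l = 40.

Step 1: Check solvability.
gcd(35, 50) = 5
Since 5 divides 40, solutions exist.

Step 2: Apply extended Euclidean algorithm to find gcd.
We find integers such that 35*x0 + 50*y0 = 5

Step 3: Scale the particular solution.
Multiply by 40/5 = 8:
k = 24, l = -16

Step 4: Verify.
35*(24) + 50*(-16) = 40 = 40 ✓

k = 24, l = -16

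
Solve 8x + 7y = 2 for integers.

Step 1: Check solvability.
gcd(8, 7) = 1
Since 1 divides 2, solutions exist.

Step 2: Apply extended Euclidean algorithm to find gcd.
We find integers such that 8*x0 + 7*y0 = 1

Step 3: Scale the particular solution.
Multiply by 2/1 = 2:
x = 2, y = -2

Step 4: Verify.
8*(2) + 7*(-2) = 2 = 2 ✓

x = 2, y = -2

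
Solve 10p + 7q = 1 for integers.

Step 1: Check solvability.
gcd(10, 7) = 1
Since 1 divides 1, solutions exist.

Step 2: Apply extended Euclidean algorithm to find gcd.
We find integers such that 10*x0 + 7*y0 = 1

Step 3: Scale the particular solution.
Multiply by 1/1 = 1:
p = -2, q = 3

Step 4: Verify.
10*(-2) + 7*(3) = 1 = 1 ✓

p = -2, q = 3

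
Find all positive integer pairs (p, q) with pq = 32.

The positive divisors of 32 are: 1, 2, 4, 8, 16, 32.
Each divisor d gives the pair (d, 32/d):
(1, 32), (2, 16), (4, 8), (8, 4), (16, 2), (32, 1)

(1, 32), (2, 16), (4, 8), (8, 4), (16, 2), (32, 1)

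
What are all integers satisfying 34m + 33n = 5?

Step 1: Compute gcd(34, 33) = 1.
Since 1 divides 5, solutions exist.

Step 2: Find a particular solution using extended Euclidean algorithm.
We get m₀ = 5, n₀ = -5.
Check: 34*5 + 33*-5 = 5 = 5 ✓

Step 3: Write the general solution.
m = 5 + (33/1)t = 5 + 33t
n = -5 - (34/1)t = -5 - 34t
for any integer t.

m = 5 + 33t, n = -5 - 34t for integer t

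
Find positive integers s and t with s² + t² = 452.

We need to find integers s, t > 0 such that s² + t² = 452.
Trying s = 14: t² = 452 - 14² = 452 - 196 = 256
t = 16
Check: 14² + 16² = 196 + 256 = 452 ✓

452 = 14² + 16²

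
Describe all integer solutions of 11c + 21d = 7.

Step 1: Compute gcd(11, 21) = 1.
Since 1 divides 7, solutions exist.

Step 2: Find a particular solution using extended Euclidean algorithm.
We get c₀ = 14, d₀ = -7.
Check: 11*14 + 21*-7 = 7 = 7 ✓

Step 3: Write the general solution.
c = 14 + (21/1)t = 14 + 21t
d = -7 - (11/1)t = -7 - 11t
for any integer t.

c = 14 + 21t, d = -7 - 11t for integer t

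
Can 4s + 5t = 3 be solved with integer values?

Step 1: Compute gcd(4, 5).
gcd(4, 5) = 1

Step 2: Check divisibility.
Does 1 divide 3? 3 = 1 x 3, so yes.

By the theorem on linear Diophantine equations, 4s + 5t = 3 has integer solutions if and only if gcd(4, 5) divides 3. Since 1 | 3, solutions exist.

Yes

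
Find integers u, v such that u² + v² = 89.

We need to find integers u, v > 0 such that u² + v² = 89.
Trying u = 5: v² = 89 - 5² = 89 - 25 = 64
v = 8
Check: 5² + 8² = 25 + 64 = 89 ✓

89 = 5² + 8²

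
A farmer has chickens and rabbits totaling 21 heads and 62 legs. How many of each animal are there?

Let c = chickens, r = rabbits.
Heads: c + r = 21
Legs: 2c + 4r = 62
From the first equation, c = 21 - r. Substitute:
2(21 - r) + 4r = 62
42 + 2r = 62
r = (62 - 42)/2 = 10
c = 21 - 10 = 11

Chickens: 11, Rabbits: 10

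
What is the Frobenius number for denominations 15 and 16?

For two coprime denominations a and b, the Frobenius number (largest value not representable as a non-negative combination) is ab - a - b.
Here gcd(15, 16) = 1, so they are coprime.
F(15, 16) = 15·16 - 15 - 16 = 240 - 31 = 209

209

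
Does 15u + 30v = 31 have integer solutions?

Step 1: Compute gcd(15, 30).
gcd(15, 30) = 15

Step 2: Check divisibility.
Does 15 divide 31? 31 = 15 x 2 + 1, so no.

By the theorem on linear Diophantine equations, 15u + 30v = 31 has integer solutions if and only if gcd(15, 30) divides 31. Since 15 does not divide 31, no solutions exist.

No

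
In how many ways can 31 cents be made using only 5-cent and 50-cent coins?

We need non-negative integers (x, y) with 5x + 50y = 31.
For each x from 0 to 6, check if (31 - 5x) is a non-negative multiple of 50.
Solutions (x, y): none
Count: 0

0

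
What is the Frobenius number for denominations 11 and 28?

For two coprime denominations a and b, the Frobenius number (largest value not representable as a non-negative combination) is ab - a - b.
Here gcd(11, 28) = 1, so they are coprime.
F(11, 28) = 11·28 - 11 - 28 = 308 - 39 = 269

269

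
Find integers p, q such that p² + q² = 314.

We need to find integers p, q > 0 such that p² + q² = 314.
Trying p = 5: q² = 314 - 5² = 314 - 25 = 289
q = 17
Check: 5² + 17² = 25 + 289 = 314 ✓

314 = 5² + 17²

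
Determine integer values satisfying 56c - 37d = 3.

Step 1: Check solvability.
gcd(56, 37) = 1
Since 1 divides 3, solutions exist.

Step 2: Apply extended Euclidean algorithm to find gcd.
We find integers such that 56*x0 + 37*y0 = 1

Step 3: Scale the particular solution.
Multiply by 3/1 = 3:
c = 6, d = 9

Step 4: Verify.
56*(6) - 37*(9) = 3 = 3 ✓

c = 6, d = 9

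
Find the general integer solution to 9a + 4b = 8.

Step 1: Compute gcd(9, 4) = 1.
Since 1 divides 8, solutions exist.

Step 2: Find a particular solution using extended Euclidean algorithm.
We get a₀ = 8, b₀ = -16.
Check: 9*8 + 4*-16 = 8 = 8 ✓

Step 3: Write the general solution.
a = 8 + (4/1)t = 8 + 4t
b = -16 - (9/1)t = -16 - 9t
for any integer t.

a = 8 + 4t, b = -16 - 9t for integer t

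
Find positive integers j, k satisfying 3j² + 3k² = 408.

Try small values of j and check whether (408 - 3j²)/3 is a perfect square.
j = 10: 3·10² = 300, so 3k² = 408 - 300 = 108, giving k² = 36, k = 6.
Check: 3·10² + 3·6² = 300 + 108 = 408 ✓

j = 10, k = 6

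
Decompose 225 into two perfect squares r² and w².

We need to find integers r, w > 0 such that r² + w² = 225.
Trying r = 9: w² = 225 - 9² = 225 - 81 = 144
w = 12
Check: 9² + 12² = 81 + 144 = 225 ✓

225 = 9² + 12²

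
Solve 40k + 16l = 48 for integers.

Step 1: Check solvability.
gcd(40, 16) = 8
Since 8 divides 48, solutions exist.

Step 2: Apply extended Euclidean algorithm to find gcd.
We find integers such that 40*x0 + 16*y0 = 8

Step 3: Scale the particular solution.
Multiply by 48/8 = 6:
k = 6, l = -12

Step 4: Verify.
40*(6) + 16*(-12) = 48 = 48 ✓

k = 6, l = -12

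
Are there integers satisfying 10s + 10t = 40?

Step 1: Compute gcd(10, 10).
gcd(10, 10) = 10

Step 2: Check divisibility.
Does 10 divide 40? 40 = 10 x 4, so yes.

By the theorem on linear Diophantine equations, 10s + 10t = 40 has integer solutions if and only if gcd(10, 10) divides 40. Since 10 | 40, solutions exist.

Yes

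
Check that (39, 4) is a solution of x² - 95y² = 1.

Compute x² = 39² = 1521
Compute 95y² = 95·4² = 95·16 = 1520
x² - 95y² = 1521 - 1520 = 1
Since this equals 1, (39, 4) is a solution.

Yes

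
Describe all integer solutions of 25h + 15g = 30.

Step 1: Compute gcd(25, 15) = 5.
Since 5 divides 30, solutions exist.

Step 2: Find a particular solution using extended Euclidean algorithm.
We get h₀ = -6, g₀ = 12.
Check: 25*-6 + 15*12 = 30 = 30 ✓

Step 3: Write the general solution.
h = -6 + (15/5)t = -6 + 3t
g = 12 - (25/5)t = 12 - 5t
for any integer t.

h = -6 + 3t, g = 12 - 5t for integer t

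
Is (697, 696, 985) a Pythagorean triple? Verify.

Compute a² + b² = 697² + 696² = 485809 + 484416 = 970225
Compute c² = 985² = 970225
Since 970225 = 970225, confirmed.

Yes, it is a Pythagorean triple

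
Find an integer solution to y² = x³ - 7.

Try small integer x values and check whether x³ - 7 is a perfect square.
x = 2: x³ - 7 = 2³ - 7 = 8 - 7 = 1
Is 1 a perfect square? 1² = 1 ✓
So (x, y) = (2, 1) is a solution.

x = 2, y = 1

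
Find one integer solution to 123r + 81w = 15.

Step 1: Check solvability.
gcd(123, 81) = 3
Since 3 divides 15, solutions exist.

Step 2: Apply extended Euclidean algorithm to find gcd.
We find integers such that 123*x0 + 81*y0 = 3

Step 3: Scale the particular solution.
Multiply by 15/3 = 5:
r = 10, w = -15

Step 4: Verify.
123*(10) + 81*(-15) = 15 = 15 ✓

r = 10, w = -15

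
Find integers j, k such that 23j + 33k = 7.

Step 1: Check solvability.
gcd(23, 33) = 1
Since 1 divides 7, solutions exist.

Step 2: Apply extended Euclidean algorithm to find gcd.
We find integers such that 23*x0 + 33*y0 = 1

Step 3: Scale the particular solution.
Multiply by 7/1 = 7:
j = -70, k = 49

Step 4: Verify.
23*(-70) + 33*(49) = 7 = 7 ✓

j = -70, k = 49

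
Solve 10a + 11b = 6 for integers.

Step 1: Check solvability.
gcd(10, 11) = 1
Since 1 divides 6, solutions exist.

Step 2: Apply extended Euclidean algorithm to find gcd.
We find integers such that 10*x0 + 11*y0 = 1

Step 3: Scale the particular solution.
Multiply by 6/1 = 6:
a = -6, b = 6

Step 4: Verify.
10*(-6) + 11*(6) = 6 = 6 ✓

a = -6, b = 6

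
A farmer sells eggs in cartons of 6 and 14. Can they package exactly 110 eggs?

We need non-negative a, b with 6a + 14b = 110.
gcd(6, 14) = 2 divides 110.
Try a = 2: 14b = 110 - 12 = 98, so b = 7.
One way: 2 cartons of 6 and 7 cartons of 14.

Yes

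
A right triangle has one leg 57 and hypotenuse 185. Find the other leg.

b² = c² - a² = 34225 - 3249 = 30976
b = 176

176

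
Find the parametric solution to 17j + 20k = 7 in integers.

Step 1: Compute gcd(17, 20) = 1.
Since 1 divides 7, solutions exist.

Step 2: Find a particular solution using extended Euclidean algorithm.
We get j₀ = -49, k₀ = 42.
Check: 17*-49 + 20*42 = 7 = 7 ✓

Step 3: Write the general solution.
j = -49 + (20/1)t = -49 + 20t
k = 42 - (17/1)t = 42 - 17t
for any integer t.

j = -49 + 20t, k = 42 - 17t for integer t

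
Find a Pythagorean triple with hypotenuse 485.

We need a² + b² = 485² = 235225.
Trying: 93² + 476² = 8649 + 226576 = 235225 ✓

(93, 476, 485)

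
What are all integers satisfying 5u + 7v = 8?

Step 1: Compute gcd(5, 7) = 1.
Since 1 divides 8, solutions exist.

Step 2: Find a particular solution using extended Euclidean algorithm.
We get u₀ = 24, v₀ = -16.
Check: 5*24 + 7*-16 = 8 = 8 ✓

Step 3: Write the general solution.
u = 24 + (7/1)t = 24 + 7t
v = -16 - (5/1)t = -16 - 5t
for any integer t.

u = 24 + 7t, v = -16 - 5t for integer t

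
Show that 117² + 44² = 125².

Compute a² + b²:
117² + 44² = 13689 + 1936 = 15625
Compute c²:
125² = 15625
Since 15625 = 15625, it is a Pythagorean triple.

Yes, it is a Pythagorean triple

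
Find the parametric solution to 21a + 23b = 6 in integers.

Step 1: Compute gcd(21, 23) = 1.
Since 1 divides 6, solutions exist.

Step 2: Find a particular solution using extended Euclidean algorithm.
We get a₀ = 66, b₀ = -60.
Check: 21*66 + 23*-60 = 6 = 6 ✓

Step 3: Write the general solution.
a = 66 + (23/1)t = 66 + 23t
b = -60 - (21/1)t = -60 - 21t
for any integer t.

a = 66 + 23t, b = -60 - 21t for integer t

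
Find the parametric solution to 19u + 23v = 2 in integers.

Step 1: Compute gcd(19, 23) = 1.
Since 1 divides 2, solutions exist.

Step 2: Find a particular solution using extended Euclidean algorithm.
We get u₀ = -12, v₀ = 10.
Check: 19*-12 + 23*10 = 2 = 2 ✓

Step 3: Write the general solution.
u = -12 + (23/1)t = -12 + 23t
v = 10 - (19/1)t = 10 - 19t
for any integer t.

u = -12 + 23t, v = 10 - 19t for integer t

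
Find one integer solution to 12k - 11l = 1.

Step 1: Check solvability.
gcd(12, 11) = 1
Since 1 divides 1, solutions exist.

Step 2: Apply extended Euclidean algorithm to find gcd.
We find integers such that 12*x0 + 11*y0 = 1

Step 3: Scale the particular solution.
Multiply by 1/1 = 1:
k = 1, l = 1

Step 4: Verify.
12*(1) - 11*(1) = 1 = 1 ✓

k = 1, l = 1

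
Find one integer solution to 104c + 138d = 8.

Step 1: Check solvability.
gcd(104, 138) = 2
Since 2 divides 8, solutions exist.

Step 2: Apply extended Euclidean algorithm to find gcd.
We find integers such that 104*x0 + 138*y0 = 2

Step 3: Scale the particular solution.
Multiply by 8/2 = 4:
c = 16, d = -12

Step 4: Verify.
104*(16) + 138*(-12) = 8 = 8 ✓

c = 16, d = -12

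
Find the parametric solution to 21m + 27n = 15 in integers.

Step 1: Compute gcd(21, 27) = 3.
Since 3 divides 15, solutions exist.

Step 2: Find a particular solution using extended Euclidean algorithm.
We get m₀ = 20, n₀ = -15.
Check: 21*20 + 27*-15 = 15 = 15 ✓

Step 3: Write the general solution.
m = 20 + (27/3)t = 20 + 9t
n = -15 - (21/3)t = -15 - 7t
for any integer t.

m = 20 + 9t, n = -15 - 7t for integer t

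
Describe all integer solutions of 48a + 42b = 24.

Step 1: Compute gcd(48, 42) = 6.
Since 6 divides 24, solutions exist.

Step 2: Find a particular solution using extended Euclidean algorithm.
We get a₀ = 4, b₀ = -4.
Check: 48*4 + 42*-4 = 24 = 24 ✓

Step 3: Write the general solution.
a = 4 + (42/6)t = 4 + 7t
b = -4 - (48/6)t = -4 - 8t
for any integer t.

a = 4 + 7t, b = -4 - 8t for integer t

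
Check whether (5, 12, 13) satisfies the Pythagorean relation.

Compute a² + b²:
5² + 12² = 25 + 144 = 169
Compute c²:
13² = 169
Since 169 = 169, it is a Pythagorean triple.

Yes, it is a Pythagorean triple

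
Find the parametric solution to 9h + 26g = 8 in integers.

Step 1: Compute gcd(9, 26) = 1.
Since 1 divides 8, solutions exist.

Step 2: Find a particular solution using extended Euclidean algorithm.
We get h₀ = 24, g₀ = -8.
Check: 9*24 + 26*-8 = 8 = 8 ✓

Step 3: Write the general solution.
h = 24 + (26/1)t = 24 + 26t
g = -8 - (9/1)t = -8 - 9t
for any integer t.

h = 24 + 26t, g = -8 - 9t for integer t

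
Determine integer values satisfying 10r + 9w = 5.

Step 1: Check solvability.
gcd(10, 9) = 1
Since 1 divides 5, solutions exist.

Step 2: Apply extended Euclidean algorithm to find gcd.
We find integers such that 10*x0 + 9*y0 = 1

Step 3: Scale the particular solution.
Multiply by 5/1 = 5:
r = 5, w = -5

Step 4: Verify.
10*(5) + 9*(-5) = 5 = 5 ✓

r = 5, w = -5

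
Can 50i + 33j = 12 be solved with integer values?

Step 1: Compute gcd(50, 33).
gcd(50, 33) = 1

Step 2: Check divisibility.
Does 1 divide 12? 12 = 1 x 12, so yes.

By the theorem on linear Diophantine equations, 50i + 33j = 12 has integer solutions if and only if gcd(50, 33) divides 12. Since 1 | 12, solutions exist.

Yes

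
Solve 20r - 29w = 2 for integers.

Step 1: Check solvability.
gcd(20, 29) = 1
Since 1 divides 2, solutions exist.

Step 2: Apply extended Euclidean algorithm to find gcd.
We find integers such that 20*x0 + 29*y0 = 1

Step 3: Scale the particular solution.
Multiply by 2/1 = 2:
r = -26, w = -18

Step 4: Verify.
20*(-26) - 29*(-18) = 2 = 2 ✓

r = -26, w = -18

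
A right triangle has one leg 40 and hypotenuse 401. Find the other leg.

a² = c² - b² = 160801 - 1600 = 159201
a = 399

399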